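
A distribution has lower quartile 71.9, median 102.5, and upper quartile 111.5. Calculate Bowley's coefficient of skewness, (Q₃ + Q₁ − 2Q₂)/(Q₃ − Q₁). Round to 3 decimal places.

-0.545

numerator: Q₃ + Q₁ − 2Q₂ = 111.5 + 71.9 − 2×102.5 = -21.6000
denominator: Q₃ − Q₁ = 111.5 − 71.9 = 39.6000
Bowley skewness = -21.6000 / 39.6000 ≈ -0.545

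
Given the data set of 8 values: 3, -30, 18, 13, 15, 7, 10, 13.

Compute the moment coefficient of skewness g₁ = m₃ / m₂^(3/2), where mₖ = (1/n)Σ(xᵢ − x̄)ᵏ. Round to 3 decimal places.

-1.869

x̄ = (3 - 30 + 18 + 13 + 15 + 7 + 10 + 13) / 8 = 6.1250
deviations (xᵢ − x̄): -3.1250, -36.1250, 11.8750, 6.8750, 8.8750, 0.8750, 3.8750, 6.8750
Σ(xᵢ − x̄)² = 1644.8750 ⇒ m₂ = 1644.8750/8 = 205.60938
Σ(xᵢ − x̄)³ = -44091.8438 ⇒ m₃ = -44091.8438/8 = -5511.48047
m₂^(3/2) = 205.60938^(1.5) = 2948.25042
g₁ = m₃ / m₂^(3/2) = -5511.48047 / 2948.25042 ≈ -1.869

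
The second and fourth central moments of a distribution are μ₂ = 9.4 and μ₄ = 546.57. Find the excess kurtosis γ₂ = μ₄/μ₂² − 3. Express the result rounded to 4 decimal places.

3.1857

μ₂² = 9.4² = 88.36000
μ₄/μ₂² = 546.57 / 88.36000 = 6.18572
γ₂ = 6.18572 − 3 ≈ 3.1857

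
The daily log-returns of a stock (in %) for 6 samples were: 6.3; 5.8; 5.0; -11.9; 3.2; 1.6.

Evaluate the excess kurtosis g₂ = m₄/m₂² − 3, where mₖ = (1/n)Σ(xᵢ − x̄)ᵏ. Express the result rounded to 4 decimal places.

x̄ = 1.6667
Σ(xᵢ − x̄)² = 236.0733 ⇒ m₂ = 39.34556
Σ(xᵢ − x̄)⁴ = 34757.7668 ⇒ m₄ = 5792.96113
m₂² = 1548.07274
g₂ = m₄/m₂² − 3 = 3.74205 − 3 ≈ 0.7420

0.7420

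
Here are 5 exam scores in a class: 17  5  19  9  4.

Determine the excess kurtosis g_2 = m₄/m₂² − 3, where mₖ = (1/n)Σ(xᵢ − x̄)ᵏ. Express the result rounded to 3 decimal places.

x̄ = 10.8000
Σ(xᵢ − x̄)² = 188.8000 ⇒ m₂ = 37.76000
Σ(xᵢ − x̄)⁴ = 9279.1360 ⇒ m₄ = 1855.82720
m₂² = 1425.81760
g_2 = m₄/m₂² − 3 = 1.30159 − 3 ≈ -1.698

-1.698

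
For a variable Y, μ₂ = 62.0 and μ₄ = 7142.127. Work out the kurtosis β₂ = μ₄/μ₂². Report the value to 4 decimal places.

1.8580

μ₂² = 62.0² = 3844.00000
μ₄/μ₂² = 7142.127 / 3844.00000 = 1.85799
β₂ ≈ 1.8580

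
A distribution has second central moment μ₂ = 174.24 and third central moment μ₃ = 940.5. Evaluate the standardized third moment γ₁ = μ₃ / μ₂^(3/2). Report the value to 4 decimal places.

0.4089

σ = √μ₂ = √174.24 = 13.20000
σ³ = μ₂^(3/2) = 2299.96800
γ₁ = μ₃/σ³ = 940.5 / 2299.96800 ≈ 0.4089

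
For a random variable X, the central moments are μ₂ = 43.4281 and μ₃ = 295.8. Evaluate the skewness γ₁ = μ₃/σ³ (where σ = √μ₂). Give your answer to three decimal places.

σ = √μ₂ = √43.4281 = 6.59000
σ³ = μ₂^(3/2) = 286.19118
γ₁ = μ₃/σ³ = 295.8 / 286.19118 ≈ 1.034

1.034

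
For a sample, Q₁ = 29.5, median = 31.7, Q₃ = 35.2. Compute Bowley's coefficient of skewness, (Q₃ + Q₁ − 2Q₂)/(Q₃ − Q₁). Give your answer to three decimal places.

0.228

numerator: Q₃ + Q₁ − 2Q₂ = 35.2 + 29.5 − 2×31.7 = 1.3000
denominator: Q₃ − Q₁ = 35.2 − 29.5 = 5.7000
Bowley skewness = 1.3000 / 5.7000 ≈ 0.228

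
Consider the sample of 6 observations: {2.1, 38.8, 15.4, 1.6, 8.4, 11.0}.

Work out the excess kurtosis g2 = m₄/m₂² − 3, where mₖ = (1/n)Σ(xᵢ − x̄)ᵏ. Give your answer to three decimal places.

0.232

x̄ = 12.8833
Σ(xᵢ − x̄)² = 945.2483 ⇒ m₂ = 157.54139
Σ(xᵢ − x̄)⁴ = 481332.0150 ⇒ m₄ = 80222.00251
m₂² = 24819.28921
g2 = m₄/m₂² − 3 = 3.23224 − 3 ≈ 0.232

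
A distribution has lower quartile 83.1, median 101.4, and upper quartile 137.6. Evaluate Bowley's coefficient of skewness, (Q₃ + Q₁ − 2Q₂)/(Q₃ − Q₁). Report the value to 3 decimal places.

0.328

numerator: Q₃ + Q₁ − 2Q₂ = 137.6 + 83.1 − 2×101.4 = 17.9000
denominator: Q₃ − Q₁ = 137.6 − 83.1 = 54.5000
Bowley skewness = 17.9000 / 54.5000 ≈ 0.328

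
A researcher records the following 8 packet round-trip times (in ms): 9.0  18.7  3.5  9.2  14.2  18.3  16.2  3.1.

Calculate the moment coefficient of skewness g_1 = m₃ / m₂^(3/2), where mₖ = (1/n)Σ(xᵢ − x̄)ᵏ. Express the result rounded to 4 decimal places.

-0.2137

x̄ = (9.0 + 18.7 + 3.5 + 9.2 + 14.2 + 18.3 + 16.2 + 3.1) / 8 = 11.5250
deviations (xᵢ − x̄): -2.5250, 7.1750, -8.0250, -2.3250, 2.6750, 6.7750, 4.6750, -8.4250
Σ(xᵢ − x̄)² = 273.5550 ⇒ m₂ = 273.5550/8 = 34.19438
Σ(xᵢ − x̄)³ = -341.8268 ⇒ m₃ = -341.8268/8 = -42.72834
m₂^(3/2) = 34.19438^(1.5) = 199.95488
g_1 = m₃ / m₂^(3/2) = -42.72834 / 199.95488 ≈ -0.2137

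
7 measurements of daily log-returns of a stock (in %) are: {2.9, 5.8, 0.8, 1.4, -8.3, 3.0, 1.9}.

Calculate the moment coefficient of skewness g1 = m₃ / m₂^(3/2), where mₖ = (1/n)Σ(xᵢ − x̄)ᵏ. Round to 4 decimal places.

x̄ = (2.9 + 5.8 + 0.8 + 1.4 - 8.3 + 3.0 + 1.9) / 7 = 1.0714
deviations (xᵢ − x̄): 1.8286, 4.7286, -0.2714, 0.3286, -9.3714, 1.9286, 0.8286
Σ(xᵢ − x̄)² = 118.1143 ⇒ m₂ = 118.1143/7 = 16.87347
Σ(xᵢ − x̄)³ = -703.4338 ⇒ m₃ = -703.4338/7 = -100.49054
m₂^(3/2) = 16.87347^(1.5) = 69.31170
g1 = m₃ / m₂^(3/2) = -100.49054 / 69.31170 ≈ -1.4498

-1.4498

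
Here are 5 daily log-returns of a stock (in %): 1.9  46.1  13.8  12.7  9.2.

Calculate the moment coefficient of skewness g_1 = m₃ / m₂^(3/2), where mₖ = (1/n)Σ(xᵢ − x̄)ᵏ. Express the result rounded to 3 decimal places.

x̄ = (1.9 + 46.1 + 13.8 + 12.7 + 9.2) / 5 = 16.7400
deviations (xᵢ − x̄): -14.8400, 29.3600, -2.9400, -4.0400, -7.5400
Σ(xᵢ − x̄)² = 1164.0520 ⇒ m₂ = 1164.0520/5 = 232.81040
Σ(xᵢ − x̄)³ = 21520.4414 ⇒ m₃ = 21520.4414/5 = 4304.08829
m₂^(3/2) = 232.81040^(1.5) = 3552.25035
g_1 = m₃ / m₂^(3/2) = 4304.08829 / 3552.25035 ≈ 1.212

1.212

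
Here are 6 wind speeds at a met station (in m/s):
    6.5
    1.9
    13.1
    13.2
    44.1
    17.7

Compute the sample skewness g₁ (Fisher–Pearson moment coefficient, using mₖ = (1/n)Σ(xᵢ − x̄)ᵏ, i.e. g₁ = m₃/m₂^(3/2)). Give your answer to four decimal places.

x̄ = (6.5 + 1.9 + 13.1 + 13.2 + 44.1 + 17.7) / 6 = 16.0833
deviations (xᵢ − x̄): -9.5833, -14.1833, -2.9833, -2.8833, 28.0167, 1.6167
Σ(xᵢ − x̄)² = 1097.7683 ⇒ m₂ = 1097.7683/6 = 182.96139
Σ(xᵢ − x̄)³ = 18211.5714 ⇒ m₃ = 18211.5714/6 = 3035.26191
m₂^(3/2) = 182.96139^(1.5) = 2474.79467
g₁ = m₃ / m₂^(3/2) = 3035.26191 / 2474.79467 ≈ 1.2265

1.2265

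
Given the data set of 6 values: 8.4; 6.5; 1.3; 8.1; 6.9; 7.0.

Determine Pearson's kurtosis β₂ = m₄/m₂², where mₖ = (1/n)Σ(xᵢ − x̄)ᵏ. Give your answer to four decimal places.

3.6613

x̄ = 6.3667
Σ(xᵢ − x̄)² = 33.5133 ⇒ m₂ = 5.58556
Σ(xᵢ − x̄)⁴ = 685.3684 ⇒ m₄ = 114.22806
m₂² = 31.19843
β₂ = m₄/m₂² = 114.22806 / 31.19843 ≈ 3.6613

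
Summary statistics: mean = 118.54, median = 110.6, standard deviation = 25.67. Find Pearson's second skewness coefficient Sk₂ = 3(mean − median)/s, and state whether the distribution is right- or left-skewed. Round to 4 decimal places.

0.9279, right-skewed

Sk₂ = 3(118.54 − 110.6) / 25.67 = 3 × 7.9400 / 25.67
    = 23.8200 / 25.67 ≈ 0.9279
Sk₂ > 0 ⇒ mean > median ⇒ right-skewed (positive skew).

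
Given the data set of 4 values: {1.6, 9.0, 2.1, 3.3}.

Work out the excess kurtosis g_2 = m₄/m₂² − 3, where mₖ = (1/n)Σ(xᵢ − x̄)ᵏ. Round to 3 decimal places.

x̄ = 4.0000
Σ(xᵢ − x̄)² = 34.8600 ⇒ m₂ = 8.71500
Σ(xᵢ − x̄)⁴ = 671.4498 ⇒ m₄ = 167.86245
m₂² = 75.95122
g_2 = m₄/m₂² − 3 = 2.21013 − 3 ≈ -0.790

-0.790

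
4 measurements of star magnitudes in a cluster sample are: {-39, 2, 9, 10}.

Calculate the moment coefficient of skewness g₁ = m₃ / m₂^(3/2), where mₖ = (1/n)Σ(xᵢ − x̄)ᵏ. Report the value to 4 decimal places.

x̄ = (-39 + 2 + 9 + 10) / 4 = -4.5000
deviations (xᵢ − x̄): -34.5000, 6.5000, 13.5000, 14.5000
Σ(xᵢ − x̄)² = 1625.0000 ⇒ m₂ = 1625.0000/4 = 406.25000
Σ(xᵢ − x̄)³ = -35280.0000 ⇒ m₃ = -35280.0000/4 = -8820.00000
m₂^(3/2) = 406.25000^(1.5) = 8188.23053
g₁ = m₃ / m₂^(3/2) = -8820.00000 / 8188.23053 ≈ -1.0772

-1.0772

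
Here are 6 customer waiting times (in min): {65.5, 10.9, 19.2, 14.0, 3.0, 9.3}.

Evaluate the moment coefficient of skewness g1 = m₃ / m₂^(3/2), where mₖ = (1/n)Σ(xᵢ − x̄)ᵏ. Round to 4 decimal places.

1.5703

x̄ = (65.5 + 10.9 + 19.2 + 14.0 + 3.0 + 9.3) / 6 = 20.3167
deviations (xᵢ − x̄): 45.1833, -9.4167, -1.1167, -6.3167, -17.3167, -11.0167
Σ(xᵢ − x̄)² = 2592.5883 ⇒ m₂ = 2592.5883/6 = 432.09806
Σ(xᵢ − x̄)³ = 84625.0996 ⇒ m₃ = 84625.0996/6 = 14104.18326
m₂^(3/2) = 432.09806^(1.5) = 8982.00863
g1 = m₃ / m₂^(3/2) = 14104.18326 / 8982.00863 ≈ 1.5703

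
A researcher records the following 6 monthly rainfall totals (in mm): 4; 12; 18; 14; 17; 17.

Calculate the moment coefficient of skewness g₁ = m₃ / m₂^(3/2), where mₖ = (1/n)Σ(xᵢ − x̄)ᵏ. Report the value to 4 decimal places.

-1.1452

x̄ = (4 + 12 + 18 + 14 + 17 + 17) / 6 = 13.6667
deviations (xᵢ − x̄): -9.6667, -1.6667, 4.3333, 0.3333, 3.3333, 3.3333
Σ(xᵢ − x̄)² = 137.3333 ⇒ m₂ = 137.3333/6 = 22.88889
Σ(xᵢ − x̄)³ = -752.4444 ⇒ m₃ = -752.4444/6 = -125.40741
m₂^(3/2) = 22.88889^(1.5) = 109.50579
g₁ = m₃ / m₂^(3/2) = -125.40741 / 109.50579 ≈ -1.1452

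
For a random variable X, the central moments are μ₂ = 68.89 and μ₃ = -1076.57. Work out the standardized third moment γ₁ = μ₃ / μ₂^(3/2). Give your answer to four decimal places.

-1.8828

σ = √μ₂ = √68.89 = 8.30000
σ³ = μ₂^(3/2) = 571.78700
γ₁ = μ₃/σ³ = -1076.57 / 571.78700 ≈ -1.8828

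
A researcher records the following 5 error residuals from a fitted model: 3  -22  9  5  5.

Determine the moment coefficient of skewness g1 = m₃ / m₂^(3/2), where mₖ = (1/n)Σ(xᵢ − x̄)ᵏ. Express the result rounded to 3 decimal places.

x̄ = (3 - 22 + 9 + 5 + 5) / 5 = 0.0000
deviations (xᵢ − x̄): 3.0000, -22.0000, 9.0000, 5.0000, 5.0000
Σ(xᵢ − x̄)² = 624.0000 ⇒ m₂ = 624.0000/5 = 124.80000
Σ(xᵢ − x̄)³ = -9642.0000 ⇒ m₃ = -9642.0000/5 = -1928.40000
m₂^(3/2) = 124.80000^(1.5) = 1394.18973
g1 = m₃ / m₂^(3/2) = -1928.40000 / 1394.18973 ≈ -1.383

-1.383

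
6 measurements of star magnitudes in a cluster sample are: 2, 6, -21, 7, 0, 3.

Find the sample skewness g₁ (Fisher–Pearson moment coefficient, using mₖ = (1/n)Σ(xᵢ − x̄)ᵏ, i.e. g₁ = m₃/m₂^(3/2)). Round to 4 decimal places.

-1.5450

x̄ = (2 + 6 - 21 + 7 + 0 + 3) / 6 = -0.5000
deviations (xᵢ − x̄): 2.5000, 6.5000, -20.5000, 7.5000, 0.5000, 3.5000
Σ(xᵢ − x̄)² = 537.5000 ⇒ m₂ = 537.5000/6 = 89.58333
Σ(xᵢ − x̄)³ = -7860.0000 ⇒ m₃ = -7860.0000/6 = -1310.00000
m₂^(3/2) = 89.58333^(1.5) = 847.89257
g₁ = m₃ / m₂^(3/2) = -1310.00000 / 847.89257 ≈ -1.5450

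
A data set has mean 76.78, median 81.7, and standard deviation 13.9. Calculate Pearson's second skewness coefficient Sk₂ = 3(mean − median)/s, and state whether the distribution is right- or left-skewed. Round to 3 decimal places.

Sk₂ = 3(76.78 − 81.7) / 13.9 = 3 × -4.9200 / 13.9
    = -14.7600 / 13.9 ≈ -1.062
Sk₂ < 0 ⇒ mean < median ⇒ left-skewed (negative skew).

-1.062, left-skewed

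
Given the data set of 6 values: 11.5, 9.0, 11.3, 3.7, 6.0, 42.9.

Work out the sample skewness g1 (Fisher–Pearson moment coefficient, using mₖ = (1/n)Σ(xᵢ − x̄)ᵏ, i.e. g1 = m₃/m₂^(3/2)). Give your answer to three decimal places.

x̄ = (11.5 + 9.0 + 11.3 + 3.7 + 6.0 + 42.9) / 6 = 14.0667
deviations (xᵢ − x̄): -2.5667, -5.0667, -2.7667, -10.3667, -8.0667, 28.8333
Σ(xᵢ − x̄)² = 1043.8133 ⇒ m₂ = 1043.8133/6 = 173.96889
Σ(xᵢ − x̄)³ = 22163.7696 ⇒ m₃ = 22163.7696/6 = 3693.96159
m₂^(3/2) = 173.96889^(1.5) = 2294.60209
g1 = m₃ / m₂^(3/2) = 3693.96159 / 2294.60209 ≈ 1.610

1.610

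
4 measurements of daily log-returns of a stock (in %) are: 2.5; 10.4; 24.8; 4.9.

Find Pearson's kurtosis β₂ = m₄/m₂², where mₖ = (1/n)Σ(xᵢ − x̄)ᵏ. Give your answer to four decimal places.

x̄ = 10.6500
Σ(xᵢ − x̄)² = 299.7700 ⇒ m₂ = 74.94250
Σ(xᵢ − x̄)⁴ = 45594.1308 ⇒ m₄ = 11398.53271
m₂² = 5616.37831
β₂ = m₄/m₂² = 11398.53271 / 5616.37831 ≈ 2.0295

2.0295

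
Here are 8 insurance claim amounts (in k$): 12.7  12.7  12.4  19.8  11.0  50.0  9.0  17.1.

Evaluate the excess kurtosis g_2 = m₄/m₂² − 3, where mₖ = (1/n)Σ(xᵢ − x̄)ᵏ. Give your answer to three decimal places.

2.411

x̄ = 18.0875
Σ(xᵢ − x̄)² = 1245.5288 ⇒ m₂ = 155.69109
Σ(xᵢ − x̄)⁴ = 1049238.2108 ⇒ m₄ = 131154.77635
m₂² = 24239.71667
g_2 = m₄/m₂² − 3 = 5.41074 − 3 ≈ 2.411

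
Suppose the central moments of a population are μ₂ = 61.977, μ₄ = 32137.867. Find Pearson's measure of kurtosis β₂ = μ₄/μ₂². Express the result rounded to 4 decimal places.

μ₂² = 61.977² = 3841.14853
μ₄/μ₂² = 32137.867 / 3841.14853 = 8.36673
β₂ ≈ 8.3667

8.3667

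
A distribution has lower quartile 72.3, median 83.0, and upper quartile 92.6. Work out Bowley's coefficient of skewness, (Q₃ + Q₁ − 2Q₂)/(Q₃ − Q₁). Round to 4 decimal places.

numerator: Q₃ + Q₁ − 2Q₂ = 92.6 + 72.3 − 2×83.0 = -1.1000
denominator: Q₃ − Q₁ = 92.6 − 72.3 = 20.3000
Bowley skewness = -1.1000 / 20.3000 ≈ -0.0542

-0.0542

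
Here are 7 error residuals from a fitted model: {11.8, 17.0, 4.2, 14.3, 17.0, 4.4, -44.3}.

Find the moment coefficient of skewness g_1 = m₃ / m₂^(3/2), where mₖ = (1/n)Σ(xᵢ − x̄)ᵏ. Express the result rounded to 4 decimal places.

-1.7927

x̄ = (11.8 + 17.0 + 4.2 + 14.3 + 17.0 + 4.4 - 44.3) / 7 = 3.4857
deviations (xᵢ − x̄): 8.3143, 13.5143, 0.7143, 10.8143, 13.5143, 0.9143, -47.7857
Σ(xᵢ − x̄)² = 2836.1686 ⇒ m₂ = 2836.1686/7 = 405.16694
Σ(xᵢ − x̄)³ = -102340.4809 ⇒ m₃ = -102340.4809/7 = -14620.06870
m₂^(3/2) = 405.16694^(1.5) = 8155.50766
g_1 = m₃ / m₂^(3/2) = -14620.06870 / 8155.50766 ≈ -1.7927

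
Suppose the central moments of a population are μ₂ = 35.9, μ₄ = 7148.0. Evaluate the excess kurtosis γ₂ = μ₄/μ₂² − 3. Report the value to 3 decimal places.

2.546

μ₂² = 35.9² = 1288.81000
μ₄/μ₂² = 7148.0 / 1288.81000 = 5.54620
γ₂ = 5.54620 − 3 ≈ 2.546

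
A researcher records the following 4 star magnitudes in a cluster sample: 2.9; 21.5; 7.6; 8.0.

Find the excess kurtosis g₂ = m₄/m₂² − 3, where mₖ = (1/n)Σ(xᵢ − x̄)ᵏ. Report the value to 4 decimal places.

x̄ = 10.0000
Σ(xᵢ − x̄)² = 192.4200 ⇒ m₂ = 48.10500
Σ(xᵢ − x̄)⁴ = 20080.4082 ⇒ m₄ = 5020.10205
m₂² = 2314.09102
g₂ = m₄/m₂² − 3 = 2.16936 − 3 ≈ -0.8306

-0.8306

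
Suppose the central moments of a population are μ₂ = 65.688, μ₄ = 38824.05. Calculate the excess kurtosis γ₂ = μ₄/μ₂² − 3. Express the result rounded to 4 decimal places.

5.9976

μ₂² = 65.688² = 4314.91334
μ₄/μ₂² = 38824.05 / 4314.91334 = 8.99764
γ₂ = 8.99764 − 3 ≈ 5.9976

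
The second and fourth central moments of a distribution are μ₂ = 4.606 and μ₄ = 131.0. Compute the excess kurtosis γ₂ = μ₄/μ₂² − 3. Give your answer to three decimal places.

3.175

μ₂² = 4.606² = 21.21524
μ₄/μ₂² = 131.0 / 21.21524 = 6.17481
γ₂ = 6.17481 − 3 ≈ 3.175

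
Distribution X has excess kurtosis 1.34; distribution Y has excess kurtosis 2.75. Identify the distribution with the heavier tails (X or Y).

Higher excess kurtosis ⇒ heavier tails relative to the normal distribution.
1.34 vs 2.75: the larger is 2.75, so Y has heavier tails.

Y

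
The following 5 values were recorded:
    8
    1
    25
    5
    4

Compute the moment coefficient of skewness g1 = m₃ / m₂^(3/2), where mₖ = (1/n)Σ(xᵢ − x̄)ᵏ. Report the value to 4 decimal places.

1.2468

x̄ = (8 + 1 + 25 + 5 + 4) / 5 = 8.6000
deviations (xᵢ − x̄): -0.6000, -7.6000, 16.4000, -3.6000, -4.6000
Σ(xᵢ − x̄)² = 361.2000 ⇒ m₂ = 361.2000/5 = 72.24000
Σ(xᵢ − x̄)³ = 3827.7600 ⇒ m₃ = 3827.7600/5 = 765.55200
m₂^(3/2) = 72.24000^(1.5) = 613.99750
g1 = m₃ / m₂^(3/2) = 765.55200 / 613.99750 ≈ 1.2468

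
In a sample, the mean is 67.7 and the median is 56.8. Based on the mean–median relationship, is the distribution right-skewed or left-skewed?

right-skewed

mean − median = 67.7 − 56.8 = 10.9
mean > median ⇒ the longer tail is on the right ⇒ right-skewed (positively skewed).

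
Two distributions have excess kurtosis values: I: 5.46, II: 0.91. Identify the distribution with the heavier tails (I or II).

Higher excess kurtosis ⇒ heavier tails relative to the normal distribution.
5.46 vs 0.91: the larger is 5.46, so I has heavier tails.

I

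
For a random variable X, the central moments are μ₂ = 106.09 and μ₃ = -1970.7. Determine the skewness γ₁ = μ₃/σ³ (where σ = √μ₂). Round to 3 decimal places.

σ = √μ₂ = √106.09 = 10.30000
σ³ = μ₂^(3/2) = 1092.72700
γ₁ = μ₃/σ³ = -1970.7 / 1092.72700 ≈ -1.803

-1.803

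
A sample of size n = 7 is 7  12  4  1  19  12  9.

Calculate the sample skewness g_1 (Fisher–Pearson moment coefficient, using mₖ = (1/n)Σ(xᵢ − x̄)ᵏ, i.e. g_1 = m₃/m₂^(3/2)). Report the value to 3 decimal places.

0.275

x̄ = (7 + 12 + 4 + 1 + 19 + 12 + 9) / 7 = 9.1429
deviations (xᵢ − x̄): -2.1429, 2.8571, -5.1429, -8.1429, 9.8571, 2.8571, -0.1429
Σ(xᵢ − x̄)² = 210.8571 ⇒ m₂ = 210.8571/7 = 30.12245
Σ(xᵢ − x̄)³ = 318.6122 ⇒ m₃ = 318.6122/7 = 45.51603
m₂^(3/2) = 30.12245^(1.5) = 165.32381
g_1 = m₃ / m₂^(3/2) = 45.51603 / 165.32381 ≈ 0.275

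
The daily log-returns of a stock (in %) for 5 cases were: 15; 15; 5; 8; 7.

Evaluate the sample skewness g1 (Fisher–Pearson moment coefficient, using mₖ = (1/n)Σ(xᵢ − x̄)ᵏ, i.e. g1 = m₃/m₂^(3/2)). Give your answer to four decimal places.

0.2438

x̄ = (15 + 15 + 5 + 8 + 7) / 5 = 10.0000
deviations (xᵢ − x̄): 5.0000, 5.0000, -5.0000, -2.0000, -3.0000
Σ(xᵢ − x̄)² = 88.0000 ⇒ m₂ = 88.0000/5 = 17.60000
Σ(xᵢ − x̄)³ = 90.0000 ⇒ m₃ = 90.0000/5 = 18.00000
m₂^(3/2) = 17.60000^(1.5) = 73.83614
g1 = m₃ / m₂^(3/2) = 18.00000 / 73.83614 ≈ 0.2438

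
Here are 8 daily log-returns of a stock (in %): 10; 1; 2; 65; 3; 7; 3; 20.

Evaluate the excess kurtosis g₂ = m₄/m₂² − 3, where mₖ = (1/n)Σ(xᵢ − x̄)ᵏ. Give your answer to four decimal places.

2.2123

x̄ = 13.8750
Σ(xᵢ − x̄)² = 3256.8750 ⇒ m₂ = 407.10938
Σ(xᵢ − x̄)⁴ = 6910974.8379 ⇒ m₄ = 863871.85474
m₂² = 165738.04321
g₂ = m₄/m₂² − 3 = 5.21227 − 3 ≈ 2.2123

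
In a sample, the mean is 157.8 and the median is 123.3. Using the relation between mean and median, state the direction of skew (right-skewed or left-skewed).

mean − median = 157.8 − 123.3 = 34.5
mean > median ⇒ the longer tail is on the right ⇒ right-skewed (positively skewed).

right-skewed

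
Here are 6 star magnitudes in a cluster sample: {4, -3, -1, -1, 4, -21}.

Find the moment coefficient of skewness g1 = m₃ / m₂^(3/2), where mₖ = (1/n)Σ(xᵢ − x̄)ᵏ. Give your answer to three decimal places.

x̄ = (4 - 3 - 1 - 1 + 4 - 21) / 6 = -3.0000
deviations (xᵢ − x̄): 7.0000, 0.0000, 2.0000, 2.0000, 7.0000, -18.0000
Σ(xᵢ − x̄)² = 430.0000 ⇒ m₂ = 430.0000/6 = 71.66667
Σ(xᵢ − x̄)³ = -5130.0000 ⇒ m₃ = -5130.0000/6 = -855.00000
m₂^(3/2) = 71.66667^(1.5) = 606.70253
g1 = m₃ / m₂^(3/2) = -855.00000 / 606.70253 ≈ -1.409

-1.409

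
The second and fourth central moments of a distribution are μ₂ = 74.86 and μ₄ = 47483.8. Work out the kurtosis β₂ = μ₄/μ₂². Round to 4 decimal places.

μ₂² = 74.86² = 5604.01960
μ₄/μ₂² = 47483.8 / 5604.01960 = 8.47317
β₂ ≈ 8.4732

8.4732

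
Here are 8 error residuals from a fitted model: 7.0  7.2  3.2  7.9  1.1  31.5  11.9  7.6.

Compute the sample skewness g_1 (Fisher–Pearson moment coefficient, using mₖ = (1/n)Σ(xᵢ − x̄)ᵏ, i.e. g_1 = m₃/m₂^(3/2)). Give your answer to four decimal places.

1.7431

x̄ = (7.0 + 7.2 + 3.2 + 7.9 + 1.1 + 31.5 + 11.9 + 7.6) / 8 = 9.6750
deviations (xᵢ − x̄): -2.6750, -2.4750, -6.4750, -1.7750, -8.5750, 21.8250, 2.2250, -2.0750
Σ(xᵢ − x̄)² = 617.4750 ⇒ m₂ = 617.4750/8 = 77.18438
Σ(xᵢ − x̄)³ = 9456.1088 ⇒ m₃ = 9456.1088/8 = 1182.01359
m₂^(3/2) = 77.18438^(1.5) = 678.10054
g_1 = m₃ / m₂^(3/2) = 1182.01359 / 678.10054 ≈ 1.7431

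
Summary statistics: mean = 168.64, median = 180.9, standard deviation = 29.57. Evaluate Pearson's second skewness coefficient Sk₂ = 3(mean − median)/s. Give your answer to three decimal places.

Sk₂ = 3(168.64 − 180.9) / 29.57 = 3 × -12.2600 / 29.57
    = -36.7800 / 29.57 ≈ -1.244

-1.244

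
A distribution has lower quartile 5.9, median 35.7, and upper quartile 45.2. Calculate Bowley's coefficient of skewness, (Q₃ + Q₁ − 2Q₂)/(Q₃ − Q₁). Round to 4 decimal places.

numerator: Q₃ + Q₁ − 2Q₂ = 45.2 + 5.9 − 2×35.7 = -20.3000
denominator: Q₃ − Q₁ = 45.2 − 5.9 = 39.3000
Bowley skewness = -20.3000 / 39.3000 ≈ -0.5165

-0.5165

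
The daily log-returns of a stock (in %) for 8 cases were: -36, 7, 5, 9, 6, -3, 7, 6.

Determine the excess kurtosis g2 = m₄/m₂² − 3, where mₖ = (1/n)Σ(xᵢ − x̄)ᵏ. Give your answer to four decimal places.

2.4955

x̄ = 0.1250
Σ(xᵢ − x̄)² = 1580.8750 ⇒ m₂ = 197.60938
Σ(xᵢ − x̄)⁴ = 1716780.7129 ⇒ m₄ = 214597.58911
m₂² = 39049.46509
g2 = m₄/m₂² − 3 = 5.49553 − 3 ≈ 2.4955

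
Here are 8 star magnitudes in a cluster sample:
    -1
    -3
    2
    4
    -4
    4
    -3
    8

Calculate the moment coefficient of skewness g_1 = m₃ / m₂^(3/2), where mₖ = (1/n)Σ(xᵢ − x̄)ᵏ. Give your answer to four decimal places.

0.3583

x̄ = (-1 - 3 + 2 + 4 - 4 + 4 - 3 + 8) / 8 = 0.8750
deviations (xᵢ − x̄): -1.8750, -3.8750, 1.1250, 3.1250, -4.8750, 3.1250, -3.8750, 7.1250
Σ(xᵢ − x̄)² = 128.8750 ⇒ m₂ = 128.8750/8 = 16.10938
Σ(xᵢ − x̄)³ = 185.3438 ⇒ m₃ = 185.3438/8 = 23.16797
m₂^(3/2) = 16.10938^(1.5) = 64.65737
g_1 = m₃ / m₂^(3/2) = 23.16797 / 64.65737 ≈ 0.3583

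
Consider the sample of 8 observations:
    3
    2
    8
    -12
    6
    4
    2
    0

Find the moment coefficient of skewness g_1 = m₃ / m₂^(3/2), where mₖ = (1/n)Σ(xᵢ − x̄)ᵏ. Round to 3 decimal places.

x̄ = (3 + 2 + 8 - 12 + 6 + 4 + 2 + 0) / 8 = 1.6250
deviations (xᵢ − x̄): 1.3750, 0.3750, 6.3750, -13.6250, 4.3750, 2.3750, 0.3750, -1.6250
Σ(xᵢ − x̄)² = 255.8750 ⇒ m₂ = 255.8750/8 = 31.98438
Σ(xᵢ − x̄)³ = -2174.7188 ⇒ m₃ = -2174.7188/8 = -271.83984
m₂^(3/2) = 31.98438^(1.5) = 180.88677
g_1 = m₃ / m₂^(3/2) = -271.83984 / 180.88677 ≈ -1.503

-1.503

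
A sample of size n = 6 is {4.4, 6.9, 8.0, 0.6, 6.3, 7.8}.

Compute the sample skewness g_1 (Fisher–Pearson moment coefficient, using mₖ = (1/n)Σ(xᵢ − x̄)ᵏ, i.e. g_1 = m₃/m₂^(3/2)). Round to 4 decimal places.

x̄ = (4.4 + 6.9 + 8.0 + 0.6 + 6.3 + 7.8) / 6 = 5.6667
deviations (xᵢ − x̄): -1.2667, 1.2333, 2.3333, -5.0667, 0.6333, 2.1333
Σ(xᵢ − x̄)² = 39.1933 ⇒ m₂ = 39.1933/6 = 6.53222
Σ(xᵢ − x̄)³ = -107.5564 ⇒ m₃ = -107.5564/6 = -17.92607
m₂^(3/2) = 6.53222^(1.5) = 16.69519
g_1 = m₃ / m₂^(3/2) = -17.92607 / 16.69519 ≈ -1.0737

-1.0737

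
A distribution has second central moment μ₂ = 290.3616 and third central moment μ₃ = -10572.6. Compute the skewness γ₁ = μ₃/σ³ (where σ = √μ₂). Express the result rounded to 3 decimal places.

σ = √μ₂ = √290.3616 = 17.04000
σ³ = μ₂^(3/2) = 4947.76166
γ₁ = μ₃/σ³ = -10572.6 / 4947.76166 ≈ -2.137

-2.137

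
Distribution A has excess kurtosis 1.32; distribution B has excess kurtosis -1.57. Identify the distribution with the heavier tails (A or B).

A

Higher excess kurtosis ⇒ heavier tails relative to the normal distribution.
1.32 vs -1.57: the larger is 1.32, so A has heavier tails. (A is leptokurtic — heavier-than-normal tails; the other is platykurtic.)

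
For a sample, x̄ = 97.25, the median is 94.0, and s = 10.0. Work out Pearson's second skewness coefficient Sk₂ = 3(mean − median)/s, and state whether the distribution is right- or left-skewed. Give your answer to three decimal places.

0.975, right-skewed

Sk₂ = 3(97.25 − 94.0) / 10.0 = 3 × 3.2500 / 10.0
    = 9.7500 / 10.0 ≈ 0.975
Sk₂ > 0 ⇒ mean > median ⇒ right-skewed (positive skew).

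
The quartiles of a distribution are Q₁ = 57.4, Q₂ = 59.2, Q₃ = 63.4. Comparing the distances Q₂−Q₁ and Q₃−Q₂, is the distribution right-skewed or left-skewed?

right-skewed

Q₂ − Q₁ = 1.8;  Q₃ − Q₂ = 4.2
Q₃ − Q₂ > Q₂ − Q₁ ⇒ the upper half is more spread out ⇒ right-skewed.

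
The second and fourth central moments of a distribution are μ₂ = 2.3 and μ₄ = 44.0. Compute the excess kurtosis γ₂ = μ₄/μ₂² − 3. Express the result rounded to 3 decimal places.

μ₂² = 2.3² = 5.29000
μ₄/μ₂² = 44.0 / 5.29000 = 8.31758
γ₂ = 8.31758 − 3 ≈ 5.318

5.318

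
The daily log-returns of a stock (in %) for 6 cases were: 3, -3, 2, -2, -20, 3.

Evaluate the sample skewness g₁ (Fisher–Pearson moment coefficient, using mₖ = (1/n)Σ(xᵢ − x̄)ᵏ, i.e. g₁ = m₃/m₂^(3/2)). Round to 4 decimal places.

-1.4644

x̄ = (3 - 3 + 2 - 2 - 20 + 3) / 6 = -2.8333
deviations (xᵢ − x̄): 5.8333, -0.1667, 4.8333, 0.8333, -17.1667, 5.8333
Σ(xᵢ − x̄)² = 386.8333 ⇒ m₂ = 386.8333/6 = 64.47222
Σ(xᵢ − x̄)³ = -4548.4444 ⇒ m₃ = -4548.4444/6 = -758.07407
m₂^(3/2) = 64.47222^(1.5) = 517.67711
g₁ = m₃ / m₂^(3/2) = -758.07407 / 517.67711 ≈ -1.4644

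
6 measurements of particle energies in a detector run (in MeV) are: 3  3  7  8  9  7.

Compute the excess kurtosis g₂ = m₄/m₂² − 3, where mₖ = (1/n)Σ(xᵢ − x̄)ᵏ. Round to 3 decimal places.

-1.454

x̄ = 6.1667
Σ(xᵢ − x̄)² = 32.8333 ⇒ m₂ = 5.47222
Σ(xᵢ − x̄)⁴ = 277.8194 ⇒ m₄ = 46.30324
m₂² = 29.94522
g₂ = m₄/m₂² − 3 = 1.54627 − 3 ≈ -1.454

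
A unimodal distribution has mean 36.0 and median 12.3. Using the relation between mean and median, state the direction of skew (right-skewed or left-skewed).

right-skewed

mean − median = 36.0 − 12.3 = 23.7
mean > median ⇒ the longer tail is on the right ⇒ right-skewed (positively skewed).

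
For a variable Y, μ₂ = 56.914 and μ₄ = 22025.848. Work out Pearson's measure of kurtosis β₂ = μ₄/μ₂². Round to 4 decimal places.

μ₂² = 56.914² = 3239.20340
μ₄/μ₂² = 22025.848 / 3239.20340 = 6.79977
β₂ ≈ 6.7998

6.7998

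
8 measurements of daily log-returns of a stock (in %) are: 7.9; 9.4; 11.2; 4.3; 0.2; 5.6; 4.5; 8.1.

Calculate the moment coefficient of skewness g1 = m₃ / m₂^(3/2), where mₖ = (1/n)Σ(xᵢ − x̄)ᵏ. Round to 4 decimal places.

x̄ = (7.9 + 9.4 + 11.2 + 4.3 + 0.2 + 5.6 + 4.5 + 8.1) / 8 = 6.4000
deviations (xᵢ − x̄): 1.5000, 3.0000, 4.8000, -2.1000, -6.2000, -0.8000, -1.9000, 1.7000
Σ(xᵢ − x̄)² = 84.2800 ⇒ m₂ = 84.2800/8 = 10.53500
Σ(xᵢ − x̄)³ = -109.0800 ⇒ m₃ = -109.0800/8 = -13.63500
m₂^(3/2) = 10.53500^(1.5) = 34.19415
g1 = m₃ / m₂^(3/2) = -13.63500 / 34.19415 ≈ -0.3988

-0.3988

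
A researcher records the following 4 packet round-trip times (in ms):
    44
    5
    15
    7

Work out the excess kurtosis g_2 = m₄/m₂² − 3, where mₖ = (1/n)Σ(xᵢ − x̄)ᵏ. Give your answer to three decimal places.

-0.833

x̄ = 17.7500
Σ(xᵢ − x̄)² = 974.7500 ⇒ m₂ = 243.68750
Σ(xᵢ − x̄)⁴ = 514645.5781 ⇒ m₄ = 128661.39453
m₂² = 59383.59766
g_2 = m₄/m₂² − 3 = 2.16662 − 3 ≈ -0.833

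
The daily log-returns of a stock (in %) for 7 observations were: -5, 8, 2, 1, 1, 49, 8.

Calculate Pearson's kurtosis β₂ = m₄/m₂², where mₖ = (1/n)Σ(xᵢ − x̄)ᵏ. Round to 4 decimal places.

4.6218

x̄ = 9.1429
Σ(xᵢ − x̄)² = 1974.8571 ⇒ m₂ = 282.12245
Σ(xᵢ − x̄)⁴ = 2575031.6851 ⇒ m₄ = 367861.66930
m₂² = 79593.07622
β₂ = m₄/m₂² = 367861.66930 / 79593.07622 ≈ 4.6218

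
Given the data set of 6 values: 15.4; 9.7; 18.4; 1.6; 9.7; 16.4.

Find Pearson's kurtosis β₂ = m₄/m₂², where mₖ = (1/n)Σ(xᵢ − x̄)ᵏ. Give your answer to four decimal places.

2.2407

x̄ = 11.8667
Σ(xᵢ − x̄)² = 190.5133 ⇒ m₂ = 31.75222
Σ(xᵢ − x̄)⁴ = 13554.3438 ⇒ m₄ = 2259.05731
m₂² = 1008.20362
β₂ = m₄/m₂² = 2259.05731 / 1008.20362 ≈ 2.2407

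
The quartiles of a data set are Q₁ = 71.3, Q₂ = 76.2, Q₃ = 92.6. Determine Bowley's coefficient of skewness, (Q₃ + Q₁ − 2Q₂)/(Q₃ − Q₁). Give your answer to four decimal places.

numerator: Q₃ + Q₁ − 2Q₂ = 92.6 + 71.3 − 2×76.2 = 11.5000
denominator: Q₃ − Q₁ = 92.6 − 71.3 = 21.3000
Bowley skewness = 11.5000 / 21.3000 ≈ 0.5399

0.5399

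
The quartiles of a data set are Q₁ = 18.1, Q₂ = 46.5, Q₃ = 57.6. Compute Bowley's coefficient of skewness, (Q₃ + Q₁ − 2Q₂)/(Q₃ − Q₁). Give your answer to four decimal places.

-0.4380

numerator: Q₃ + Q₁ − 2Q₂ = 57.6 + 18.1 − 2×46.5 = -17.3000
denominator: Q₃ − Q₁ = 57.6 − 18.1 = 39.5000
Bowley skewness = -17.3000 / 39.5000 ≈ -0.4380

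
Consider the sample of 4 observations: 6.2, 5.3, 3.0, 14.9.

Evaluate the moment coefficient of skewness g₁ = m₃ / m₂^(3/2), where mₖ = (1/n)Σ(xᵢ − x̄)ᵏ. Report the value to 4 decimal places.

0.9194

x̄ = (6.2 + 5.3 + 3.0 + 14.9) / 4 = 7.3500
deviations (xᵢ − x̄): -1.1500, -2.0500, -4.3500, 7.5500
Σ(xᵢ − x̄)² = 81.4500 ⇒ m₂ = 81.4500/4 = 20.36250
Σ(xᵢ − x̄)³ = 337.9200 ⇒ m₃ = 337.9200/4 = 84.48000
m₂^(3/2) = 20.36250^(1.5) = 91.88543
g₁ = m₃ / m₂^(3/2) = 84.48000 / 91.88543 ≈ 0.9194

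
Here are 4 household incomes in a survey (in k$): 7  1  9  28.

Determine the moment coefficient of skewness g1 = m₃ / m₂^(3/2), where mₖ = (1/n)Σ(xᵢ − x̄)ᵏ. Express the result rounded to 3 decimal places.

0.855

x̄ = (7 + 1 + 9 + 28) / 4 = 11.2500
deviations (xᵢ − x̄): -4.2500, -10.2500, -2.2500, 16.7500
Σ(xᵢ − x̄)² = 408.7500 ⇒ m₂ = 408.7500/4 = 102.18750
Σ(xᵢ − x̄)³ = 3534.3750 ⇒ m₃ = 3534.3750/4 = 883.59375
m₂^(3/2) = 102.18750^(1.5) = 1032.99129
g1 = m₃ / m₂^(3/2) = 883.59375 / 1032.99129 ≈ 0.855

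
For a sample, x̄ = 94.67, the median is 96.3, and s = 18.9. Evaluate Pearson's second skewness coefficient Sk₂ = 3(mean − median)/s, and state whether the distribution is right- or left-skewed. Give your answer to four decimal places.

-0.2587, left-skewed

Sk₂ = 3(94.67 − 96.3) / 18.9 = 3 × -1.6300 / 18.9
    = -4.8900 / 18.9 ≈ -0.2587
Sk₂ < 0 ⇒ mean < median ⇒ left-skewed (negative skew).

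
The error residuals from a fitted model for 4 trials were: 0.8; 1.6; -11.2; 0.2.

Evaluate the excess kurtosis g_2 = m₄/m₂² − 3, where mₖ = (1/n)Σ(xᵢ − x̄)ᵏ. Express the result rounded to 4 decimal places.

-0.6900

x̄ = -2.1500
Σ(xᵢ − x̄)² = 110.1900 ⇒ m₂ = 27.54750
Σ(xᵢ − x̄)⁴ = 7012.0049 ⇒ m₄ = 1753.00123
m₂² = 758.86476
g_2 = m₄/m₂² − 3 = 2.31003 − 3 ≈ -0.6900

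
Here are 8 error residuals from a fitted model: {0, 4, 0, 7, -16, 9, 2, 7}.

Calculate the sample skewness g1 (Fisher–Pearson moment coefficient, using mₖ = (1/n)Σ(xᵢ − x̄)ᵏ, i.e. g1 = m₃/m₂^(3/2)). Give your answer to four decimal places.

-1.4892

x̄ = (0 + 4 + 0 + 7 - 16 + 9 + 2 + 7) / 8 = 1.6250
deviations (xᵢ − x̄): -1.6250, 2.3750, -1.6250, 5.3750, -17.6250, 7.3750, 0.3750, 5.3750
Σ(xᵢ − x̄)² = 433.8750 ⇒ m₂ = 433.8750/8 = 54.23438
Σ(xᵢ − x̄)³ = -4758.4688 ⇒ m₃ = -4758.4688/8 = -594.80859
m₂^(3/2) = 54.23438^(1.5) = 399.40359
g1 = m₃ / m₂^(3/2) = -594.80859 / 399.40359 ≈ -1.4892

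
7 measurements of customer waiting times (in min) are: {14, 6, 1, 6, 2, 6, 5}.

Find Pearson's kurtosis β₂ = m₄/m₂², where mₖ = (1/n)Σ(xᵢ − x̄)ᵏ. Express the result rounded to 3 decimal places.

3.399

x̄ = 5.7143
Σ(xᵢ − x̄)² = 105.4286 ⇒ m₂ = 15.06122
Σ(xᵢ − x̄)⁴ = 5397.7784 ⇒ m₄ = 771.11120
m₂² = 226.84048
β₂ = m₄/m₂² = 771.11120 / 226.84048 ≈ 3.399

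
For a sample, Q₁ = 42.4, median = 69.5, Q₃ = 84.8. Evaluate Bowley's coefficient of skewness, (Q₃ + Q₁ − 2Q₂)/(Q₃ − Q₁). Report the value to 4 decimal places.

numerator: Q₃ + Q₁ − 2Q₂ = 84.8 + 42.4 − 2×69.5 = -11.8000
denominator: Q₃ − Q₁ = 84.8 − 42.4 = 42.4000
Bowley skewness = -11.8000 / 42.4000 ≈ -0.2783

-0.2783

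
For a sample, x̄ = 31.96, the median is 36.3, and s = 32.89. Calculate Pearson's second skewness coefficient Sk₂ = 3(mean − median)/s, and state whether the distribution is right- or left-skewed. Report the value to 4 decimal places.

-0.3959, left-skewed

Sk₂ = 3(31.96 − 36.3) / 32.89 = 3 × -4.3400 / 32.89
    = -13.0200 / 32.89 ≈ -0.3959
Sk₂ < 0 ⇒ mean < median ⇒ left-skewed (negative skew).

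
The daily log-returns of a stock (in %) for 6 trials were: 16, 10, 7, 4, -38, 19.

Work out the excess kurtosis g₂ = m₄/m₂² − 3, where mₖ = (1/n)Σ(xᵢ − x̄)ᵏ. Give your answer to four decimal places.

x̄ = 3.0000
Σ(xᵢ − x̄)² = 2172.0000 ⇒ m₂ = 362.00000
Σ(xᵢ − x̄)⁴ = 2922516.0000 ⇒ m₄ = 487086.00000
m₂² = 131044.00000
g₂ = m₄/m₂² − 3 = 3.71697 − 3 ≈ 0.7170

0.7170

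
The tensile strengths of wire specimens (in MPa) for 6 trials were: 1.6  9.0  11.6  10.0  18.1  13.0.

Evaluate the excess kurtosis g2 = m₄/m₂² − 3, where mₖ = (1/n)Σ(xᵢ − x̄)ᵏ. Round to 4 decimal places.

x̄ = 10.5500
Σ(xᵢ − x̄)² = 146.9150 ⇒ m₂ = 24.48583
Σ(xᵢ − x̄)⁴ = 9708.8045 ⇒ m₄ = 1618.13409
m₂² = 599.55603
g2 = m₄/m₂² − 3 = 2.69889 − 3 ≈ -0.3011

-0.3011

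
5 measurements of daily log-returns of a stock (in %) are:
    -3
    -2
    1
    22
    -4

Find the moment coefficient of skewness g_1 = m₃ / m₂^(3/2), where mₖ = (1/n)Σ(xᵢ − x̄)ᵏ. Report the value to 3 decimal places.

x̄ = (-3 - 2 + 1 + 22 - 4) / 5 = 2.8000
deviations (xᵢ − x̄): -5.8000, -4.8000, -1.8000, 19.2000, -6.8000
Σ(xᵢ − x̄)² = 474.8000 ⇒ m₂ = 474.8000/5 = 94.96000
Σ(xᵢ − x̄)³ = 6451.9200 ⇒ m₃ = 6451.9200/5 = 1290.38400
m₂^(3/2) = 94.96000^(1.5) = 925.36072
g_1 = m₃ / m₂^(3/2) = 1290.38400 / 925.36072 ≈ 1.394

1.394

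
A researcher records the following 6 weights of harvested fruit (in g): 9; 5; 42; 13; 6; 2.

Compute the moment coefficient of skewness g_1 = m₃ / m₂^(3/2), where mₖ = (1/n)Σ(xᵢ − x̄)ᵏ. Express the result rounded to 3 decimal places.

1.542

x̄ = (9 + 5 + 42 + 13 + 6 + 2) / 6 = 12.8333
deviations (xᵢ − x̄): -3.8333, -7.8333, 29.1667, 0.1667, -6.8333, -10.8333
Σ(xᵢ − x̄)² = 1090.8333 ⇒ m₂ = 1090.8333/6 = 181.80556
Σ(xᵢ − x̄)³ = 22684.4444 ⇒ m₃ = 22684.4444/6 = 3780.74074
m₂^(3/2) = 181.80556^(1.5) = 2451.38049
g_1 = m₃ / m₂^(3/2) = 3780.74074 / 2451.38049 ≈ 1.542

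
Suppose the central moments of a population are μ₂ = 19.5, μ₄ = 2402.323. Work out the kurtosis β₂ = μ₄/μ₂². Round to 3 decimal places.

6.318

μ₂² = 19.5² = 380.25000
μ₄/μ₂² = 2402.323 / 380.25000 = 6.31775
β₂ ≈ 6.318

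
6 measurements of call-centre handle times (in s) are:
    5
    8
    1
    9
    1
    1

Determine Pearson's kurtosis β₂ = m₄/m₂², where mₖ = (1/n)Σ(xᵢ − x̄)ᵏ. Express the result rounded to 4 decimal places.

x̄ = 4.1667
Σ(xᵢ − x̄)² = 68.8333 ⇒ m₂ = 11.47222
Σ(xᵢ − x̄)⁴ = 1063.8194 ⇒ m₄ = 177.30324
m₂² = 131.61188
β₂ = m₄/m₂² = 177.30324 / 131.61188 ≈ 1.3472

1.3472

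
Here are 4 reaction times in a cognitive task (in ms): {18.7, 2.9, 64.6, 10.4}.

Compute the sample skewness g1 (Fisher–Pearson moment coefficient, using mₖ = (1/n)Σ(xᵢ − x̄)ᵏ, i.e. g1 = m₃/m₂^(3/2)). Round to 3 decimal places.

0.972

x̄ = (18.7 + 2.9 + 64.6 + 10.4) / 4 = 24.1500
deviations (xᵢ − x̄): -5.4500, -21.2500, 40.4500, -13.7500
Σ(xᵢ − x̄)² = 2306.5300 ⇒ m₂ = 2306.5300/4 = 576.63250
Σ(xᵢ − x̄)³ = 53827.2000 ⇒ m₃ = 53827.2000/4 = 13456.80000
m₂^(3/2) = 576.63250^(1.5) = 13846.77625
g1 = m₃ / m₂^(3/2) = 13456.80000 / 13846.77625 ≈ 0.972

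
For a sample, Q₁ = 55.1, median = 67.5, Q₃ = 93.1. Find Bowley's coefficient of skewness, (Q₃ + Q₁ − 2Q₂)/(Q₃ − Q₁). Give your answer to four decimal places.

numerator: Q₃ + Q₁ − 2Q₂ = 93.1 + 55.1 − 2×67.5 = 13.2000
denominator: Q₃ − Q₁ = 93.1 − 55.1 = 38.0000
Bowley skewness = 13.2000 / 38.0000 ≈ 0.3474

0.3474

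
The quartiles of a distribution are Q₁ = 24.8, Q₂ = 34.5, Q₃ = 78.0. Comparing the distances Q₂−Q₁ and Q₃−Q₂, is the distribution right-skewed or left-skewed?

Q₂ − Q₁ = 9.7;  Q₃ − Q₂ = 43.5
Q₃ − Q₂ > Q₂ − Q₁ ⇒ the upper half is more spread out ⇒ right-skewed.

right-skewed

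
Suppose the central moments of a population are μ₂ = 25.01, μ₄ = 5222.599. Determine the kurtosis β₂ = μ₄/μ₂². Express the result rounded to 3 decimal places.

8.349

μ₂² = 25.01² = 625.50010
μ₄/μ₂² = 5222.599 / 625.50010 = 8.34948
β₂ ≈ 8.349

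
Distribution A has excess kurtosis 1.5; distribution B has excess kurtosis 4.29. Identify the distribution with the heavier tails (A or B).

B

Higher excess kurtosis ⇒ heavier tails relative to the normal distribution.
1.5 vs 4.29: the larger is 4.29, so B has heavier tails.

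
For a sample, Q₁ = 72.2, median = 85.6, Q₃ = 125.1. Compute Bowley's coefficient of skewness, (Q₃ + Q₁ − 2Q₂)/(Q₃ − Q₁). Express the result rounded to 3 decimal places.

0.493

numerator: Q₃ + Q₁ − 2Q₂ = 125.1 + 72.2 − 2×85.6 = 26.1000
denominator: Q₃ − Q₁ = 125.1 − 72.2 = 52.9000
Bowley skewness = 26.1000 / 52.9000 ≈ 0.493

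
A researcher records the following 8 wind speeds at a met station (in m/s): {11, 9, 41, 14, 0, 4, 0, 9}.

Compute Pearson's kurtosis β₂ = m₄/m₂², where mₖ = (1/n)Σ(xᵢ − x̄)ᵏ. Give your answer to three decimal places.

4.615

x̄ = 11.0000
Σ(xᵢ − x̄)² = 1208.0000 ⇒ m₂ = 151.00000
Σ(xᵢ − x̄)⁴ = 841796.0000 ⇒ m₄ = 105224.50000
m₂² = 22801.00000
β₂ = m₄/m₂² = 105224.50000 / 22801.00000 ≈ 4.615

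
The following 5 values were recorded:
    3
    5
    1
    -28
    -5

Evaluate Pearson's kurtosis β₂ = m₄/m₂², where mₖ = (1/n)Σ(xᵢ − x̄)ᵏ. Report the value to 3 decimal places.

2.859

x̄ = -4.8000
Σ(xᵢ − x̄)² = 728.8000 ⇒ m₂ = 145.76000
Σ(xᵢ − x̄)⁴ = 303759.1360 ⇒ m₄ = 60751.82720
m₂² = 21245.97760
β₂ = m₄/m₂² = 60751.82720 / 21245.97760 ≈ 2.859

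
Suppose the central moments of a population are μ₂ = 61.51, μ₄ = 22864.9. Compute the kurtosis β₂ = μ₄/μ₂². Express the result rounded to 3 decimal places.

6.043

μ₂² = 61.51² = 3783.48010
μ₄/μ₂² = 22864.9 / 3783.48010 = 6.04335
β₂ ≈ 6.043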